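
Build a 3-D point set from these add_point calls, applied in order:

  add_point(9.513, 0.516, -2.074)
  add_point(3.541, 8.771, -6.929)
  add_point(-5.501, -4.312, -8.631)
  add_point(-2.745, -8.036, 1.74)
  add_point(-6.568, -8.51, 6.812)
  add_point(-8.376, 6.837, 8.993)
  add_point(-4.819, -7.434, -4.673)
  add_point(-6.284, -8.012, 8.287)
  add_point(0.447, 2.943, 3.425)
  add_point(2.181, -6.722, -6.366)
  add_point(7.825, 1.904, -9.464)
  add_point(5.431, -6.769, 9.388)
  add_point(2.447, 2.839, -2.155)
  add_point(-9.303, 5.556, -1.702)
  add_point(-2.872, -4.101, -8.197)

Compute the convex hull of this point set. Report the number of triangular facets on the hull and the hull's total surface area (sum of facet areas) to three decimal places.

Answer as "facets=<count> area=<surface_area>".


facets=20 area=1116.349

Extreme-point indices: [0, 1, 2, 3, 4, 5, 6, 7, 9, 10, 11, 13] — 12 of 15 on the boundary.

Triangle areas on the boundary:
  f1: (p5, p4, p13) → 81.7942
  f2: (p2, p4, p13) → 95.2239
  f3: (p11, p5, p0) → 135.4292
  f4: (p1, p10, p0) → 32.6656
  f5: (p1, p5, p0) → 112.2168
  f6: (p1, p5, p13) → 74.3192
  f7: (p1, p2, p13) → 85.9432
  f8: (p1, p2, p10) → 61.9091
  f9: (p7, p5, p4) → 11.2126
  f10: (p7, p11, p4) → 8.9383
  f11: (p7, p11, p5) → 88.7741
  f12: (p6, p2, p4) → 17.7093
  f13: (p3, p11, p4) → 35.7122
  f14: (p3, p6, p4) → 17.5949
  f15: (p9, p10, p0) → 39.4924
  f16: (p9, p11, p0) → 77.3503
  f17: (p9, p3, p11) → 53.0059
  f18: (p9, p3, p6) → 24.4323
  f19: (p9, p2, p10) → 44.3360
  f20: (p9, p6, p2) → 18.2899
Σ area = 1116.349

Check V−E+F: 12 − 30 + 20 = 2.


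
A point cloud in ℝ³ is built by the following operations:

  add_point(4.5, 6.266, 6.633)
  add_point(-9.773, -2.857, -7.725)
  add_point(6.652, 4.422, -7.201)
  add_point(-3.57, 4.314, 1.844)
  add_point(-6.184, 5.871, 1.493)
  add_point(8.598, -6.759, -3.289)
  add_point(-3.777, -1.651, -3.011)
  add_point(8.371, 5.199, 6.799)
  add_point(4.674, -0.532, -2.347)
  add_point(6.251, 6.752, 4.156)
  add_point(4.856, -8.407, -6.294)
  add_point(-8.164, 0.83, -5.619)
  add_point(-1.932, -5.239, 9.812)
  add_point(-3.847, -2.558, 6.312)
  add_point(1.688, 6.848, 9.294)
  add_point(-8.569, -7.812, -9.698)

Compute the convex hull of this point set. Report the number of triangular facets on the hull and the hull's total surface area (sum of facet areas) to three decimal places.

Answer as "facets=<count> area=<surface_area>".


facets=20 area=1030.360

Extreme-point indices: [1, 2, 4, 5, 7, 9, 10, 11, 12, 13, 14, 15] — 12 of 16 on the boundary.

Per-facet area ½‖(b−a)×(c−a)‖:
  f1: (p15, p12, p1) → 52.4954
  f2: (p15, p2, p1) → 48.3655
  f3: (p13, p12, p1) → 21.2412
  f4: (p4, p13, p1) → 65.0491
  f5: (p4, p12, p14) → 67.8668
  f6: (p4, p13, p12) → 9.6643
  f7: (p7, p2, p5) → 81.1089
  f8: (p7, p12, p5) → 107.7070
  f9: (p7, p12, p14) → 46.1458
  f10: (p10, p12, p5) → 42.8012
  f11: (p10, p15, p12) → 121.6295
  f12: (p10, p2, p5) → 30.4554
  f13: (p10, p15, p2) → 89.7593
  f14: (p11, p2, p1) → 30.4321
  f15: (p11, p4, p1) → 8.6182
  f16: (p11, p4, p2) → 66.0741
  f17: (p9, p7, p14) → 12.6686
  f18: (p9, p7, p2) → 17.4408
  f19: (p9, p4, p14) → 38.1702
  f20: (p9, p4, p2) → 72.6663
Σ area = 1030.360

Euler characteristic 12−30+20 = 2 ✓


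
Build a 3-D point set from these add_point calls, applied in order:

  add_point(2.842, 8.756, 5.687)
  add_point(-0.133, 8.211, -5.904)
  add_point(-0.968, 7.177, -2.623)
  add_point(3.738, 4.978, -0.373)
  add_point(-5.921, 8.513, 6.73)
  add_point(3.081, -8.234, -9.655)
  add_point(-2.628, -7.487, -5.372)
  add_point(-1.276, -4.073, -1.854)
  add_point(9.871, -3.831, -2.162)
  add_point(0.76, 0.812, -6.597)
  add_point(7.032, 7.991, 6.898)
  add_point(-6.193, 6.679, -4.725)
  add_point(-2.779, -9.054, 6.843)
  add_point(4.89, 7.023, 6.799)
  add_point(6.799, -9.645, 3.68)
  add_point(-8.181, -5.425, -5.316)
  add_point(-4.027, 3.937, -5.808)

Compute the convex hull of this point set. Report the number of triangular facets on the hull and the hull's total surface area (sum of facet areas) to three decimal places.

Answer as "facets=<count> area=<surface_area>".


Hull vertices (12/17): indices [0, 1, 4, 5, 6, 8, 10, 11, 12, 14, 15, 16].

Triangle areas on the boundary:
  f1: (p12, p6, p15) → 36.4685
  f2: (p10, p14, p8) → 66.5904
  f3: (p10, p1, p8) → 101.0392
  f4: (p10, p1, p0) → 23.0937
  f5: (p10, p12, p14) → 90.1094
  f6: (p5, p1, p8) → 86.1257
  f7: (p5, p14, p8) → 48.4860
  f8: (p5, p6, p15) → 13.0952
  f9: (p5, p12, p14) → 70.2422
  f10: (p5, p12, p6) → 35.7285
  f11: (p4, p1, p0) → 52.4040
  f12: (p4, p11, p1) → 36.6277
  f13: (p4, p12, p15) → 116.0100
  f14: (p4, p11, p15) → 69.7069
  f15: (p4, p10, p0) → 8.4313
  f16: (p4, p10, p12) → 112.9628
  f17: (p16, p11, p1) → 10.4571
  f18: (p16, p5, p1) → 40.5070
  f19: (p16, p11, p15) → 16.9311
  f20: (p16, p5, p15) → 62.5167
Σ area = 1097.534

Euler: V−E+F = 12−30+20 = 2.

facets=20 area=1097.534


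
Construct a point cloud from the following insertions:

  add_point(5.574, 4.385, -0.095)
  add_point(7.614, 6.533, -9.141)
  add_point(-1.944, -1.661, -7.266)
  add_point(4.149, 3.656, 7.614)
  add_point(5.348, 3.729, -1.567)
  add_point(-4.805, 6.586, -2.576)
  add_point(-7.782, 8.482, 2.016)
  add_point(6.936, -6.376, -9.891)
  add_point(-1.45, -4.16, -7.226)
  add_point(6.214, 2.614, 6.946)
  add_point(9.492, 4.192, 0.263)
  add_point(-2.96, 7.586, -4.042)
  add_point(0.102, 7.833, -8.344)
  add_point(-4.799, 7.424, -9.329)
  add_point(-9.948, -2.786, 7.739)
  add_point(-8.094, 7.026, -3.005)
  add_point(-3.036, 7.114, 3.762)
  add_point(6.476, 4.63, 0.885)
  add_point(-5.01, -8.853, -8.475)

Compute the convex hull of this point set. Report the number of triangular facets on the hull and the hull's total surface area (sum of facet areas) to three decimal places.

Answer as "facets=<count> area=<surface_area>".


facets=20 area=1112.495

Hull vertices (12/19): indices [1, 3, 6, 7, 9, 10, 12, 13, 14, 15, 16, 18].

Triangle areas on the boundary:
  f1: (p3, p6, p14) → 84.7291
  f2: (p15, p6, p14) → 33.0668
  f3: (p15, p18, p14) → 116.6108
  f4: (p16, p3, p10) → 40.0976
  f5: (p16, p3, p6) → 4.3826
  f6: (p16, p1, p10) → 65.7879
  f7: (p16, p1, p6) → 41.4161
  f8: (p7, p1, p10) → 62.9649
  f9: (p7, p18, p14) → 105.3675
  f10: (p13, p15, p18) → 57.8696
  f11: (p13, p7, p18) → 97.6501
  f12: (p13, p7, p1) → 80.5676
  f13: (p13, p15, p6) → 11.0714
  f14: (p9, p3, p10) → 7.8045
  f15: (p9, p7, p10) → 52.3968
  f16: (p9, p3, p14) → 14.8919
  f17: (p9, p7, p14) → 162.4889
  f18: (p12, p1, p6) → 36.4509
  f19: (p12, p13, p6) → 29.4996
  f20: (p12, p13, p1) → 7.3808
Σ area = 1112.495

Euler characteristic 12−30+20 = 2 ✓


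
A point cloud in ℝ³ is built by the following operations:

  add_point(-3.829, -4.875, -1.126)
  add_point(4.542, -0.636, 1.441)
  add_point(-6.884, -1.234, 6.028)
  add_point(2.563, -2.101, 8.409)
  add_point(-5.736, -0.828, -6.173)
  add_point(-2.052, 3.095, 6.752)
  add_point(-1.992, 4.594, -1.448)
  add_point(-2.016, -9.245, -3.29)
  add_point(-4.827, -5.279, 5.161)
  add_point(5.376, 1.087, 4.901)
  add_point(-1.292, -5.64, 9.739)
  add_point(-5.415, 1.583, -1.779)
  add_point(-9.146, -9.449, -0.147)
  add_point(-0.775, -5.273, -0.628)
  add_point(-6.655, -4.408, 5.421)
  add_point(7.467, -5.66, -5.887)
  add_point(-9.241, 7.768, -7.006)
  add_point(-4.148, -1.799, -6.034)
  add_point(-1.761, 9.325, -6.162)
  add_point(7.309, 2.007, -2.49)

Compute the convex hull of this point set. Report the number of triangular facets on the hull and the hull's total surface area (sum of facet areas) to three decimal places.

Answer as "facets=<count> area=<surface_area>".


facets=24 area=909.542

Points on the hull: [2, 3, 4, 5, 7, 9, 10, 12, 14, 15, 16, 17, 18, 19] (14 of 20).

Facet areas (half cross-product norm):
  f1: (p4, p15, p16) → 48.5427
  f2: (p4, p12, p16) → 39.0789
  f3: (p2, p12, p16) → 84.0532
  f4: (p18, p15, p16) → 63.6296
  f5: (p3, p10, p15) → 39.9613
  f6: (p3, p9, p15) → 33.7574
  f7: (p7, p4, p12) → 36.7500
  f8: (p7, p10, p15) → 70.4906
  f9: (p7, p10, p12) → 49.7658
  f10: (p14, p10, p12) → 22.8623
  f11: (p14, p2, p12) → 8.7093
  f12: (p14, p2, p10) → 11.2598
  f13: (p19, p9, p15) → 30.9362
  f14: (p19, p18, p15) → 46.0218
  f15: (p19, p18, p9) → 46.2956
  f16: (p5, p2, p10) → 25.6589
  f17: (p5, p3, p10) → 19.2371
  f18: (p5, p2, p16) → 51.4780
  f19: (p5, p18, p16) → 55.1167
  f20: (p5, p18, p9) → 56.3427
  f21: (p5, p3, p9) → 19.1214
  f22: (p17, p4, p15) → 2.6718
  f23: (p17, p7, p15) → 42.4553
  f24: (p17, p7, p4) → 5.3453
Σ area = 909.542

Euler characteristic 14−36+24 = 2 ✓


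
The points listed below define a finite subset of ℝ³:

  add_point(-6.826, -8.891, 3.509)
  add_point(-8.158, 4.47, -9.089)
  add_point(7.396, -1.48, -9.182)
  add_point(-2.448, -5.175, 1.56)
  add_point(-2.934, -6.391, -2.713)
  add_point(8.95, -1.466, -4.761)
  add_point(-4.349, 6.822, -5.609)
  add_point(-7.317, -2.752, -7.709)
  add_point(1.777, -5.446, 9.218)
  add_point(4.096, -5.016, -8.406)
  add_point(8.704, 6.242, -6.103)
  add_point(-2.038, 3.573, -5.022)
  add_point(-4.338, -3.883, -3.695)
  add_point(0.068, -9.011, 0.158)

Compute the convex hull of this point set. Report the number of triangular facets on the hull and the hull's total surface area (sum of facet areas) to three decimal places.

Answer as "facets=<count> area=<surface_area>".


Extreme-point indices: [0, 1, 2, 5, 6, 7, 8, 9, 10, 13] — 10 of 14 on the boundary.

Per-facet area ½‖(b−a)×(c−a)‖:
  f1: (p8, p13, p5) → 62.5086
  f2: (p0, p8, p13) → 36.6793
  f3: (p9, p13, p5) → 36.0969
  f4: (p10, p8, p5) → 58.7887
  f5: (p7, p0, p1) → 36.5445
  f6: (p7, p9, p1) → 41.2826
  f7: (p7, p0, p13) → 46.1107
  f8: (p7, p9, p13) → 55.8965
  f9: (p6, p10, p1) → 28.8169
  f10: (p6, p10, p8) → 125.8666
  f11: (p6, p0, p1) → 51.4617
  f12: (p6, p0, p8) → 99.0961
  f13: (p2, p9, p5) → 11.4444
  f14: (p2, p10, p5) → 18.0768
  f15: (p2, p9, p1) → 37.8585
  f16: (p2, p10, p1) → 68.8677
Σ area = 815.396

Check V−E+F: 10 − 24 + 16 = 2.

facets=16 area=815.396


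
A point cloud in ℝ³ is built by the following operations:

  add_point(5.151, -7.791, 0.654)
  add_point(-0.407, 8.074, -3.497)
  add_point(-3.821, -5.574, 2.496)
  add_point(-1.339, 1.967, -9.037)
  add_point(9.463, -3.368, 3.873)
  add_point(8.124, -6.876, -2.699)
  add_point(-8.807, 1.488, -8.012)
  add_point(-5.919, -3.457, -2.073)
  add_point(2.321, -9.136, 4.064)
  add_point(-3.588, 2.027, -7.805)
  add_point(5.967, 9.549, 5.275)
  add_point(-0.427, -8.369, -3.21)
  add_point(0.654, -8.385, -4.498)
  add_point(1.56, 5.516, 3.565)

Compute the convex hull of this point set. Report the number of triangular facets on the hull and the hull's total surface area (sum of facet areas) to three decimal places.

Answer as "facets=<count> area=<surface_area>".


facets=20 area=755.405

Extreme-point indices: [1, 2, 3, 4, 5, 6, 7, 8, 10, 11, 12, 13] — 12 of 14 on the boundary.

Area of each hull facet:
  f1: (p8, p10, p4) → 56.6493
  f2: (p2, p8, p10) → 66.0546
  f3: (p1, p10, p6) → 37.0965
  f4: (p1, p3, p6) → 31.2674
  f5: (p1, p3, p10) → 32.4329
  f6: (p5, p10, p4) → 44.4045
  f7: (p5, p3, p10) → 119.4021
  f8: (p5, p8, p4) → 31.6849
  f9: (p13, p10, p6) → 28.5981
  f10: (p13, p2, p6) → 81.7365
  f11: (p13, p2, p10) → 15.5979
  f12: (p7, p2, p6) → 5.4569
  f13: (p12, p3, p6) → 43.2667
  f14: (p12, p5, p3) → 44.7834
  f15: (p12, p5, p8) → 31.5663
  f16: (p11, p2, p8) → 23.8003
  f17: (p11, p12, p8) → 5.7414
  f18: (p11, p7, p2) → 18.5360
  f19: (p11, p7, p6) → 25.8254
  f20: (p11, p12, p6) → 11.5037
Σ area = 755.405

Check V−E+F: 12 − 30 + 20 = 2.


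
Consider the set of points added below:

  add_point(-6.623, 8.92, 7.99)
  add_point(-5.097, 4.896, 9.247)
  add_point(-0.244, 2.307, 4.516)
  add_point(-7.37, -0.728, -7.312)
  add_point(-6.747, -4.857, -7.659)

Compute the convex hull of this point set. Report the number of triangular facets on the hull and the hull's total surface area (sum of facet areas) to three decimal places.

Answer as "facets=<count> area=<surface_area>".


Hull vertices (5/5): indices [0, 1, 2, 3, 4].

Facet areas (half cross-product norm):
  f1: (p0, p2, p3) → 68.9954
  f2: (p1, p0, p2) → 15.1411
  f3: (p4, p2, p3) → 28.9862
  f4: (p4, p1, p2) → 51.8211
  f5: (p4, p0, p3) → 30.6542
  f6: (p4, p1, p0) → 43.2216
Σ area = 238.820

Check V−E+F: 5 − 9 + 6 = 2.

facets=6 area=238.820


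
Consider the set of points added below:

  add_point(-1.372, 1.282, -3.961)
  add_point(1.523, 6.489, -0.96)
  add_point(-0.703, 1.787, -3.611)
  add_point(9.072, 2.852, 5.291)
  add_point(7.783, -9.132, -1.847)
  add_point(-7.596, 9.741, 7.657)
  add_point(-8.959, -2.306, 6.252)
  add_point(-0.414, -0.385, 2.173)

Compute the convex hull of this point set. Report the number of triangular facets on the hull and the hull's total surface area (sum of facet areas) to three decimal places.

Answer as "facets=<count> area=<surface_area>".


Hull vertices (7/8): indices [0, 1, 2, 3, 4, 5, 6].

Per-facet area ½‖(b−a)×(c−a)‖:
  f1: (p5, p3, p6) → 106.3528
  f2: (p0, p5, p6) → 78.2495
  f3: (p4, p3, p6) → 125.5833
  f4: (p4, p0, p6) → 92.5573
  f5: (p1, p5, p3) → 66.4091
  f6: (p1, p0, p5) → 42.4457
  f7: (p1, p4, p3) → 73.0240
  f8: (p2, p4, p0) → 6.3195
  f9: (p2, p1, p0) → 1.1368
  f10: (p2, p1, p4) → 38.2564
Σ area = 630.334

Check V−E+F: 7 − 15 + 10 = 2.

facets=10 area=630.334


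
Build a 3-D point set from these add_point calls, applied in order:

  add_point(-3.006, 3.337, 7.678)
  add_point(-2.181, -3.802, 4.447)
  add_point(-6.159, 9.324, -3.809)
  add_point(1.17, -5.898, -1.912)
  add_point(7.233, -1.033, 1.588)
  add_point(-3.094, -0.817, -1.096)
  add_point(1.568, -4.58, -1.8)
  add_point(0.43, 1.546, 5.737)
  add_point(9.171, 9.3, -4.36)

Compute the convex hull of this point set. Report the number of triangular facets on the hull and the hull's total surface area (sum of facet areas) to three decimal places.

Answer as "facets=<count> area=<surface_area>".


facets=12 area=530.081

Hull vertices (8/9): indices [0, 1, 2, 3, 4, 5, 7, 8].

Per-facet area ½‖(b−a)×(c−a)‖:
  f1: (p3, p8, p2) → 117.8343
  f2: (p0, p8, p2) → 100.0589
  f3: (p4, p3, p8) → 47.1872
  f4: (p4, p0, p8) → 76.4443
  f5: (p1, p0, p2) → 52.3621
  f6: (p1, p4, p3) → 31.3329
  f7: (p5, p3, p2) → 19.0401
  f8: (p5, p1, p2) → 25.1272
  f9: (p5, p1, p3) → 19.9761
  f10: (p7, p4, p0) → 2.1229
  f11: (p7, p1, p0) → 13.1032
  f12: (p7, p1, p4) → 25.4916
Σ area = 530.081

Euler characteristic 8−18+12 = 2 ✓


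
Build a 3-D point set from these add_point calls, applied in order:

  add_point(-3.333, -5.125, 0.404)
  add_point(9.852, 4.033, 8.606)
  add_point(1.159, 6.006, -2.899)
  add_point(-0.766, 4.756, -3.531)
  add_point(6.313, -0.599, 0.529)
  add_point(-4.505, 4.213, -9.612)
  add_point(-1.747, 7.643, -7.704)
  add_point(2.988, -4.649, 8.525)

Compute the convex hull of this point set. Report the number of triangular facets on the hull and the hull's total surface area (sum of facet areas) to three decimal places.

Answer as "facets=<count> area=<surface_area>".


Points on the hull: [0, 1, 3, 4, 5, 6, 7] (7 of 8).

Per-facet area ½‖(b−a)×(c−a)‖:
  f1: (p6, p0, p5) → 32.6073
  f2: (p4, p0, p5) → 71.7032
  f3: (p4, p6, p5) → 33.6321
  f4: (p4, p6, p1) → 64.5742
  f5: (p7, p4, p1) → 44.4636
  f6: (p7, p4, p0) → 44.5440
  f7: (p3, p6, p0) → 18.6903
  f8: (p3, p7, p0) → 56.0876
  f9: (p3, p6, p1) → 27.2583
  f10: (p3, p7, p1) → 82.6913
Σ area = 476.252

Check V−E+F: 7 − 15 + 10 = 2.

facets=10 area=476.252


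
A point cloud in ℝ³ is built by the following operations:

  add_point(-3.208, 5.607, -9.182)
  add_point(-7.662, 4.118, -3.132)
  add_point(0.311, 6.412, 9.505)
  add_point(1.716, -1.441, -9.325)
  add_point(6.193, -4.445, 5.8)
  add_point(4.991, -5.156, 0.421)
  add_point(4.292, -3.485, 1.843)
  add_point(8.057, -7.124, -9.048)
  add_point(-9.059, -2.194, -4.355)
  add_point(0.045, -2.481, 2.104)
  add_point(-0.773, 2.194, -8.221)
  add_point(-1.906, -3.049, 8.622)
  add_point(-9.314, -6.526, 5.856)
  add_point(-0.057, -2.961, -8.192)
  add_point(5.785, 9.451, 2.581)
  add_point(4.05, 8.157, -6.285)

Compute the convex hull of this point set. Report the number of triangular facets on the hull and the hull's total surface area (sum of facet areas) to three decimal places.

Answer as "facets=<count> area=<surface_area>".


facets=20 area=1037.387

Points on the hull: [0, 1, 2, 3, 4, 7, 8, 11, 12, 13, 14, 15] (12 of 16).

Per-facet area ½‖(b−a)×(c−a)‖:
  f1: (p4, p7, p12) → 118.3145
  f2: (p4, p14, p7) → 108.3571
  f3: (p8, p7, p12) → 101.0052
  f4: (p8, p1, p12) → 35.6975
  f5: (p0, p1, p14) → 57.1893
  f6: (p0, p3, p7) → 8.5435
  f7: (p0, p8, p1) → 24.8577
  f8: (p2, p4, p14) → 58.8750
  f9: (p2, p1, p12) → 98.9958
  f10: (p2, p1, p14) → 68.1061
  f11: (p13, p3, p7) → 10.9975
  f12: (p13, p8, p7) → 20.9770
  f13: (p13, p0, p3) → 11.1228
  f14: (p13, p0, p8) → 42.2916
  f15: (p15, p14, p7) → 70.7630
  f16: (p15, p0, p7) → 65.3068
  f17: (p15, p0, p14) → 31.2234
  f18: (p11, p4, p12) → 29.1261
  f19: (p11, p2, p12) → 33.2596
  f20: (p11, p2, p4) → 42.3778
Σ area = 1037.387

Check V−E+F: 12 − 30 + 20 = 2.


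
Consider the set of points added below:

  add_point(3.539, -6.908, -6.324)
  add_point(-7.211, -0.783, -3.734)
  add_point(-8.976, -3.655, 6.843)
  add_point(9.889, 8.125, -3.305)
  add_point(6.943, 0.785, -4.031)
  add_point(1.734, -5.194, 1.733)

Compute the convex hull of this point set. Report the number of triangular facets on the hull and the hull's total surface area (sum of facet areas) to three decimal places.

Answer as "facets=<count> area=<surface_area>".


facets=8 area=470.380

Points on the hull: [0, 1, 2, 3, 4, 5] (6 of 6).

Facet areas (half cross-product norm):
  f1: (p1, p3, p2) → 103.9388
  f2: (p1, p0, p2) → 68.6720
  f3: (p1, p0, p3) → 103.6929
  f4: (p5, p3, p2) → 86.5805
  f5: (p5, p0, p2) → 39.3550
  f6: (p4, p0, p3) → 6.1279
  f7: (p4, p5, p3) → 27.5334
  f8: (p4, p5, p0) → 34.4794
Σ area = 470.380

Euler: V−E+F = 6−12+8 = 2.


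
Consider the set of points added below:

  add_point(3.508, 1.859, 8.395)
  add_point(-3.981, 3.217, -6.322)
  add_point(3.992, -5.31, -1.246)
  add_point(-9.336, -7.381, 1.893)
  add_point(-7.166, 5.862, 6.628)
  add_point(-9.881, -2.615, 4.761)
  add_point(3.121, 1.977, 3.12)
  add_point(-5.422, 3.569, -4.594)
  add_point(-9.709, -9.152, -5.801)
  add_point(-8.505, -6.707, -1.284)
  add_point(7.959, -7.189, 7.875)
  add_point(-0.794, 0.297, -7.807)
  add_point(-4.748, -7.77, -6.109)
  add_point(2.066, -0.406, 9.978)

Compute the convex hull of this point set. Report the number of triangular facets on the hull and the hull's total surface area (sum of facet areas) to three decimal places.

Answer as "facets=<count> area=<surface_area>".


facets=22 area=810.233

13 of the 14 inputs are extreme points: [0, 1, 2, 3, 4, 5, 6, 7, 8, 10, 11, 12, 13].

Area of each hull facet:
  f1: (p13, p10, p5) → 56.8166
  f2: (p13, p4, p5) → 51.8461
  f3: (p3, p10, p5) → 50.9602
  f4: (p3, p8, p5) → 16.0715
  f5: (p3, p8, p10) → 67.3333
  f6: (p7, p4, p5) → 49.5783
  f7: (p7, p8, p5) → 68.8772
  f8: (p6, p2, p10) → 41.7054
  f9: (p6, p2, p11) → 41.3325
  f10: (p12, p8, p11) → 17.6498
  f11: (p12, p2, p11) → 41.0454
  f12: (p12, p8, p10) → 38.6235
  f13: (p12, p2, p10) → 36.5163
  f14: (p1, p8, p11) → 29.9783
  f15: (p1, p7, p8) → 15.3460
  f16: (p1, p6, p11) → 26.4495
  f17: (p1, p7, p4) → 6.7148
  f18: (p1, p6, p4) → 64.8043
  f19: (p0, p13, p4) → 17.8920
  f20: (p0, p6, p4) → 29.7109
  f21: (p0, p13, p10) → 14.2728
  f22: (p0, p6, p10) → 26.7089
Σ area = 810.233

Check V−E+F: 13 − 33 + 22 = 2.


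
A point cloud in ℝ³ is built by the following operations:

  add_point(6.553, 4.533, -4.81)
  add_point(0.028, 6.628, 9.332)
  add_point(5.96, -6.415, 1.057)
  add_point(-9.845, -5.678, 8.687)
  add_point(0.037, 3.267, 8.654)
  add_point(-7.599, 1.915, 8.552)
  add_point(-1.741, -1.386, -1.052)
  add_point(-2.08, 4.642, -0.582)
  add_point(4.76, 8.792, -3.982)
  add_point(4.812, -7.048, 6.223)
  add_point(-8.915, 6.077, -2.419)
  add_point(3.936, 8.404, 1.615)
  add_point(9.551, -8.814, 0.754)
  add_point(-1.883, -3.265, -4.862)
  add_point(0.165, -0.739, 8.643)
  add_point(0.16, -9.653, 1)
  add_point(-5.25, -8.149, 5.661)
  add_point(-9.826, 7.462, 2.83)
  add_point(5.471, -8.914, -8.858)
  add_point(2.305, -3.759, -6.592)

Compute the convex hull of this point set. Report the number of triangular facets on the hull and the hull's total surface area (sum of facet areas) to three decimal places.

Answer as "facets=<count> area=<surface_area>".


facets=26 area=1102.711

Hull vertices (15/20): indices [0, 1, 3, 5, 8, 9, 10, 11, 12, 13, 14, 15, 16, 17, 18].

Facet areas (half cross-product norm):
  f1: (p15, p18, p12) → 45.8307
  f2: (p10, p18, p8) → 128.0022
  f3: (p0, p18, p12) → 70.0666
  f4: (p0, p18, p8) → 15.2360
  f5: (p9, p1, p12) → 45.0286
  f6: (p9, p15, p12) → 27.2367
  f7: (p11, p1, p12) → 80.0467
  f8: (p11, p0, p12) → 57.4450
  f9: (p11, p0, p8) → 13.1227
  f10: (p13, p18, p3) → 63.1688
  f11: (p13, p10, p3) → 88.9416
  f12: (p13, p10, p18) → 19.3394
  f13: (p17, p10, p3) → 39.0936
  f14: (p17, p11, p1) → 51.8407
  f15: (p17, p10, p8) → 37.6762
  f16: (p17, p11, p8) → 38.1564
  f17: (p14, p1, p3) → 37.4158
  f18: (p14, p9, p3) → 45.1124
  f19: (p14, p9, p1) → 18.0523
  f20: (p16, p9, p3) → 22.3053
  f21: (p16, p9, p15) → 27.1896
  f22: (p16, p18, p3) → 26.5939
  f23: (p16, p15, p18) → 17.9871
  f24: (p5, p1, p3) → 23.9298
  f25: (p5, p17, p3) → 26.7330
  f26: (p5, p17, p1) → 37.1601
Σ area = 1102.711

Check V−E+F: 15 − 39 + 26 = 2.


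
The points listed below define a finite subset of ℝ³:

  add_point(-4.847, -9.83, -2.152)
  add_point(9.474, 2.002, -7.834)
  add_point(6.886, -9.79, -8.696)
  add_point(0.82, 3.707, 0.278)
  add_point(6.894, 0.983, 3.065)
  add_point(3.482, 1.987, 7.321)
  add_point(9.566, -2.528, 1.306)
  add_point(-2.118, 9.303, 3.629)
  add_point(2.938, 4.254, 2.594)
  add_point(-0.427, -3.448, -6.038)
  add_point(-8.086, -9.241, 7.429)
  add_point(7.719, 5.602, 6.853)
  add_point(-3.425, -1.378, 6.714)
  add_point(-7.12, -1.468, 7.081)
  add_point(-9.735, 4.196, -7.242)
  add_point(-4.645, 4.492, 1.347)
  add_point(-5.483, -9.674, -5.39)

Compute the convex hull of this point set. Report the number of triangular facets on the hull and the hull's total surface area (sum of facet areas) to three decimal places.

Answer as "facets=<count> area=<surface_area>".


facets=18 area=1178.795

Points on the hull: [0, 1, 2, 5, 6, 7, 10, 11, 13, 14, 16] (11 of 17).

Area of each hull facet:
  f1: (p2, p10, p6) → 124.3338
  f2: (p16, p10, p14) → 95.6453
  f3: (p16, p2, p14) → 90.4874
  f4: (p0, p2, p10) → 45.7936
  f5: (p0, p16, p10) → 8.4636
  f6: (p0, p16, p2) → 21.1018
  f7: (p13, p11, p7) → 67.9745
  f8: (p13, p10, p14) → 56.6633
  f9: (p13, p7, p14) → 83.4408
  f10: (p1, p2, p6) → 57.4306
  f11: (p1, p11, p6) → 50.6164
  f12: (p1, p2, p14) → 116.4749
  f13: (p1, p7, p14) → 121.5786
  f14: (p1, p11, p7) → 83.2581
  f15: (p5, p13, p10) → 39.6142
  f16: (p5, p13, p11) → 12.2781
  f17: (p5, p10, p6) → 77.3109
  f18: (p5, p11, p6) → 26.3288
Σ area = 1178.795

Check V−E+F: 11 − 27 + 18 = 2.


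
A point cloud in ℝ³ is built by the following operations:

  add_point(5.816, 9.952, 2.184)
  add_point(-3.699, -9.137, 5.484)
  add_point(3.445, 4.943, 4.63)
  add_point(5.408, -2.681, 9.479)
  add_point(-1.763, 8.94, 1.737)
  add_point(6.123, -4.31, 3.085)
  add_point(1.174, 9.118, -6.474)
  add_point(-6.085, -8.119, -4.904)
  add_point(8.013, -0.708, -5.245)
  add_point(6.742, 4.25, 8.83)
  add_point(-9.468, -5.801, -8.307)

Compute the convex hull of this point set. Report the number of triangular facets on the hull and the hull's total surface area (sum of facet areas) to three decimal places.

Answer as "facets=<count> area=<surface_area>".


Hull vertices (10/11): indices [0, 1, 3, 4, 5, 6, 7, 8, 9, 10].

Area of each hull facet:
  f1: (p6, p8, p10) → 104.8864
  f2: (p6, p0, p8) → 56.8095
  f3: (p7, p8, p10) → 39.8296
  f4: (p7, p1, p10) → 17.0263
  f5: (p4, p1, p10) → 132.9220
  f6: (p4, p6, p10) → 79.7639
  f7: (p4, p6, p0) → 32.0580
  f8: (p5, p3, p1) → 36.4658
  f9: (p5, p7, p8) → 68.2890
  f10: (p5, p7, p1) → 59.8945
  f11: (p9, p3, p1) → 32.0694
  f12: (p9, p4, p1) → 101.0371
  f13: (p9, p4, p0) → 33.6566
  f14: (p9, p0, p8) → 57.6285
  f15: (p9, p5, p8) → 47.2089
  f16: (p9, p5, p3) → 23.3167
Σ area = 922.862

Euler characteristic 10−24+16 = 2 ✓

facets=16 area=922.862


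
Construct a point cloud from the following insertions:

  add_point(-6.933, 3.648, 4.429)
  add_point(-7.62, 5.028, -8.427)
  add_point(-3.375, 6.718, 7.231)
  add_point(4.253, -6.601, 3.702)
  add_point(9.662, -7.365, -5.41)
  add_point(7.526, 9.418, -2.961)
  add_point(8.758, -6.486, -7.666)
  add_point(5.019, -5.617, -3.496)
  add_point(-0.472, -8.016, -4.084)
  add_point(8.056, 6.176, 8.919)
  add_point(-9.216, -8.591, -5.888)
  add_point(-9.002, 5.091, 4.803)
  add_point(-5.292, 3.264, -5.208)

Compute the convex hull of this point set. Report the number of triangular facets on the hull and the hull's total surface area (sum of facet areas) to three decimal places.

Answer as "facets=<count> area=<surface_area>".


Points on the hull: [1, 2, 3, 4, 5, 6, 8, 9, 10, 11] (10 of 13).

Triangle areas on the boundary:
  f1: (p9, p5, p4) → 104.5199
  f2: (p1, p11, p10) → 91.0910
  f3: (p1, p11, p5) → 107.9582
  f4: (p3, p9, p4) → 73.7929
  f5: (p3, p11, p10) → 128.4888
  f6: (p2, p9, p5) → 69.9154
  f7: (p2, p11, p5) → 43.4951
  f8: (p2, p3, p9) → 79.6322
  f9: (p2, p3, p11) → 49.5265
  f10: (p6, p5, p4) → 21.3741
  f11: (p6, p1, p5) → 133.3557
  f12: (p6, p4, p10) → 22.9167
  f13: (p6, p1, p10) → 122.9587
  f14: (p8, p4, p10) → 14.9696
  f15: (p8, p3, p10) → 30.1826
  f16: (p8, p3, p4) → 43.0953
Σ area = 1137.273

Euler: V−E+F = 10−24+16 = 2.

facets=16 area=1137.273


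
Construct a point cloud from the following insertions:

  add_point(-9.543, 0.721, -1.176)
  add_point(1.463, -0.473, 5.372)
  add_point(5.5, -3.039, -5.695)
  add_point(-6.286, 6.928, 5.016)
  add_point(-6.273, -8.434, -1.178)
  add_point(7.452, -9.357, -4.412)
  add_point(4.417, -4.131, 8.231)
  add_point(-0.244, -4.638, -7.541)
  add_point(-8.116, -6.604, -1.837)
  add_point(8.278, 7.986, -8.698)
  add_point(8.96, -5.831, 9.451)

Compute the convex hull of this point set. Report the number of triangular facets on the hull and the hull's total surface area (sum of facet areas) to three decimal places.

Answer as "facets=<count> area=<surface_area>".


facets=14 area=969.795

Points on the hull: [0, 3, 4, 5, 6, 7, 8, 9, 10] (9 of 11).

Per-facet area ½‖(b−a)×(c−a)‖:
  f1: (p5, p9, p10) → 128.6089
  f2: (p3, p9, p0) → 92.3966
  f3: (p3, p9, p10) → 190.1839
  f4: (p4, p5, p10) → 100.7010
  f5: (p8, p3, p0) → 26.8927
  f6: (p8, p4, p3) → 18.6495
  f7: (p6, p3, p10) → 16.5360
  f8: (p6, p4, p10) → 26.2514
  f9: (p6, p4, p3) → 106.4009
  f10: (p7, p4, p5) → 45.4316
  f11: (p7, p8, p4) → 12.7978
  f12: (p7, p5, p9) → 72.9630
  f13: (p7, p9, p0) → 94.8296
  f14: (p7, p8, p0) → 37.1517
Σ area = 969.795

Euler characteristic 9−21+14 = 2 ✓


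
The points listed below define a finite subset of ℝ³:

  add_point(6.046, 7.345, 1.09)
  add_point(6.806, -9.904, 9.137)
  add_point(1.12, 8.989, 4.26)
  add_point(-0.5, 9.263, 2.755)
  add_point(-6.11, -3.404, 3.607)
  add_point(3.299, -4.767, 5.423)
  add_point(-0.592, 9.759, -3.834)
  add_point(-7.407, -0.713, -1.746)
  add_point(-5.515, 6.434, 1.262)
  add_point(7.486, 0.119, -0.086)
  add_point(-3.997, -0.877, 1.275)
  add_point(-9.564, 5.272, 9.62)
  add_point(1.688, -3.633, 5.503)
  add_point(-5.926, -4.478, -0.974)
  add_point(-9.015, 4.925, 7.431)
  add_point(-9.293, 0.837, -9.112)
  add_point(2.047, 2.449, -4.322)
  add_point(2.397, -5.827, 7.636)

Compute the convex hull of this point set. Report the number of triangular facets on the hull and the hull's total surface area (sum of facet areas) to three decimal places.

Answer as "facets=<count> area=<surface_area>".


Extreme-point indices: [0, 1, 2, 3, 4, 6, 9, 11, 13, 15, 16] — 11 of 18 on the boundary.

Area of each hull facet:
  f1: (p15, p1, p9) → 123.8582
  f2: (p6, p15, p11) → 111.0966
  f3: (p2, p1, p11) → 125.9518
  f4: (p4, p1, p11) → 79.0141
  f5: (p4, p15, p11) → 75.1692
  f6: (p16, p15, p9) → 22.6120
  f7: (p16, p6, p15) → 47.6889
  f8: (p0, p1, p9) → 40.8709
  f9: (p0, p2, p1) → 57.8545
  f10: (p0, p2, p6) → 23.9836
  f11: (p0, p16, p9) → 25.3008
  f12: (p0, p16, p6) → 29.2499
  f13: (p3, p6, p11) → 32.3663
  f14: (p3, p2, p11) → 13.3256
  f15: (p3, p2, p6) → 5.3087
  f16: (p13, p15, p1) → 42.9308
  f17: (p13, p4, p1) → 35.5619
  f18: (p13, p4, p15) → 18.6288
Σ area = 910.773

Euler characteristic 11−27+18 = 2 ✓

facets=18 area=910.773


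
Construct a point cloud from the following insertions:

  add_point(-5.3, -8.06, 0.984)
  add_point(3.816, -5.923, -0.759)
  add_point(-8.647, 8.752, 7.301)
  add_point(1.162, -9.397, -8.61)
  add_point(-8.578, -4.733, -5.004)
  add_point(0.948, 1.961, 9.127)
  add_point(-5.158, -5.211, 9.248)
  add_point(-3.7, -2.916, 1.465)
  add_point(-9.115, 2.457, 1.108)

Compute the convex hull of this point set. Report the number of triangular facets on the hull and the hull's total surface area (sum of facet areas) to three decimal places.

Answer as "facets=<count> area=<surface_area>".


Points on the hull: [0, 1, 2, 3, 4, 5, 6, 8] (8 of 9).

Area of each hull facet:
  f1: (p6, p2, p8) → 52.4116
  f2: (p4, p6, p8) → 55.9360
  f3: (p3, p2, p8) → 49.3304
  f4: (p3, p2, p1) → 84.5398
  f5: (p3, p4, p8) → 44.3946
  f6: (p3, p6, p1) → 53.2824
  f7: (p5, p2, p1) → 70.3939
  f8: (p5, p6, p1) → 58.0652
  f9: (p5, p6, p2) → 55.8215
  f10: (p0, p4, p6) → 26.3146
  f11: (p0, p3, p6) → 30.0428
  f12: (p0, p3, p4) → 41.2526
Σ area = 621.786

Check V−E+F: 8 − 18 + 12 = 2.

facets=12 area=621.786


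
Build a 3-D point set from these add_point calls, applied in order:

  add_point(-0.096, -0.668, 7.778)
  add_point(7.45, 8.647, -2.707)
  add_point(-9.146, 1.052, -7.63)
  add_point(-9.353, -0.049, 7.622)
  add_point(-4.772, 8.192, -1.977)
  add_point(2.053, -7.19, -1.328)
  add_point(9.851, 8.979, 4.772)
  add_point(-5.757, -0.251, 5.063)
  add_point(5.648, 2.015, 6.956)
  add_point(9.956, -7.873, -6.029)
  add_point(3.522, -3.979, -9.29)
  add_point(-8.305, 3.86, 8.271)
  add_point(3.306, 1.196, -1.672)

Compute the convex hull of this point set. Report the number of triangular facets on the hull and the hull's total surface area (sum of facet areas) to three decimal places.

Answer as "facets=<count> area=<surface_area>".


facets=18 area=1024.671

Extreme-point indices: [0, 1, 2, 3, 4, 5, 6, 8, 9, 10, 11] — 11 of 13 on the boundary.

Area of each hull facet:
  f1: (p8, p6, p9) → 70.1963
  f2: (p11, p4, p6) → 93.8505
  f3: (p11, p8, p6) → 54.3257
  f4: (p11, p2, p3) → 31.2257
  f5: (p11, p2, p4) → 58.6844
  f6: (p1, p4, p6) → 46.6398
  f7: (p1, p6, p9) → 65.8557
  f8: (p1, p10, p9) → 60.5279
  f9: (p1, p2, p10) → 100.6570
  f10: (p1, p2, p4) → 56.0299
  f11: (p0, p8, p9) → 53.7724
  f12: (p0, p11, p3) → 18.6544
  f13: (p0, p11, p8) → 24.2281
  f14: (p5, p0, p3) → 51.7025
  f15: (p5, p0, p9) → 41.6289
  f16: (p5, p2, p3) → 104.7919
  f17: (p5, p10, p9) → 32.6171
  f18: (p5, p2, p10) → 59.2827
Σ area = 1024.671

Euler characteristic 11−27+18 = 2 ✓


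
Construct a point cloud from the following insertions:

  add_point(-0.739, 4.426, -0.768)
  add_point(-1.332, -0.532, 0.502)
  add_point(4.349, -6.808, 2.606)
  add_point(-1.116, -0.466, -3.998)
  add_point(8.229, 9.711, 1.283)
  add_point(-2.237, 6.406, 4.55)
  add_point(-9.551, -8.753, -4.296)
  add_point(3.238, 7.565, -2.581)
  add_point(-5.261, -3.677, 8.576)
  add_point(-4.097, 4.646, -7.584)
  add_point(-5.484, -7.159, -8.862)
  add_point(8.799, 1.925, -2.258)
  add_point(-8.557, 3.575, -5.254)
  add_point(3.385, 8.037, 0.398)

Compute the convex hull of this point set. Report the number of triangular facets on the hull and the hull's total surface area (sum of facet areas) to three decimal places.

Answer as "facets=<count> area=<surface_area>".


Hull vertices (11/14): indices [2, 4, 5, 6, 7, 8, 9, 10, 11, 12, 13].

Per-facet area ½‖(b−a)×(c−a)‖:
  f1: (p2, p8, p6) → 81.0311
  f2: (p2, p4, p11) → 40.2228
  f3: (p2, p8, p4) → 99.8428
  f4: (p10, p9, p11) → 84.8891
  f5: (p10, p2, p6) → 47.3747
  f6: (p10, p2, p11) → 82.5475
  f7: (p7, p4, p11) → 25.0366
  f8: (p7, p9, p11) → 34.6991
  f9: (p7, p9, p4) → 1.8057
  f10: (p12, p8, p6) → 85.6195
  f11: (p12, p10, p6) → 36.5951
  f12: (p12, p10, p9) → 29.7126
  f13: (p12, p9, p4) → 36.0626
  f14: (p5, p8, p4) → 51.3635
  f15: (p5, p12, p8) → 67.5157
  f16: (p13, p12, p4) → 8.8824
  f17: (p13, p5, p4) → 13.2489
  f18: (p13, p5, p12) → 43.0710
Σ area = 869.521

Euler characteristic 11−27+18 = 2 ✓

facets=18 area=869.521


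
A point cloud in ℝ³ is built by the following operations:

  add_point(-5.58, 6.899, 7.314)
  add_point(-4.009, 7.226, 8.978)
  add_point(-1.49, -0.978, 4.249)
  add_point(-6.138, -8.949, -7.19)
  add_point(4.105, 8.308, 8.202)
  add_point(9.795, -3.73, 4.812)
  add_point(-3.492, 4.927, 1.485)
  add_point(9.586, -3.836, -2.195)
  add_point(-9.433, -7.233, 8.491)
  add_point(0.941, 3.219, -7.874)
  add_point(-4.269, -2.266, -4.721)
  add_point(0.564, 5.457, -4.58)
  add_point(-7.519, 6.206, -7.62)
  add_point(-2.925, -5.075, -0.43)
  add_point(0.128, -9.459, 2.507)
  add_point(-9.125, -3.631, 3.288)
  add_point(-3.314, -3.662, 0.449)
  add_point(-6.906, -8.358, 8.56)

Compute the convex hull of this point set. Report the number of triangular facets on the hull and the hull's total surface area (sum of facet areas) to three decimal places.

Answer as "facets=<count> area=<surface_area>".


Extreme-point indices: [0, 1, 3, 4, 5, 7, 8, 9, 11, 12, 14, 15, 17] — 13 of 18 on the boundary.

Facet areas (half cross-product norm):
  f1: (p7, p3, p9) → 87.0701
  f2: (p7, p4, p5) → 46.6658
  f3: (p7, p4, p9) → 99.1148
  f4: (p7, p14, p5) → 39.0998
  f5: (p7, p14, p3) → 68.9307
  f6: (p12, p3, p9) → 62.1282
  f7: (p12, p4, p1) → 69.3729
  f8: (p17, p1, p8) → 21.3382
  f9: (p17, p4, p1) → 62.0394
  f10: (p17, p4, p5) → 119.0006
  f11: (p17, p14, p5) → 47.9901
  f12: (p17, p3, p8) → 21.8179
  f13: (p17, p14, p3) → 53.5383
  f14: (p11, p4, p9) → 13.4340
  f15: (p11, p12, p9) → 17.1341
  f16: (p11, p12, p4) → 48.8850
  f17: (p0, p1, p8) → 16.4166
  f18: (p0, p12, p1) → 10.2904
  f19: (p15, p0, p8) → 36.3291
  f20: (p15, p0, p12) → 80.9617
  f21: (p15, p3, p8) → 33.8525
  f22: (p15, p12, p3) → 83.1166
Σ area = 1138.527

Euler characteristic 13−33+22 = 2 ✓

facets=22 area=1138.527


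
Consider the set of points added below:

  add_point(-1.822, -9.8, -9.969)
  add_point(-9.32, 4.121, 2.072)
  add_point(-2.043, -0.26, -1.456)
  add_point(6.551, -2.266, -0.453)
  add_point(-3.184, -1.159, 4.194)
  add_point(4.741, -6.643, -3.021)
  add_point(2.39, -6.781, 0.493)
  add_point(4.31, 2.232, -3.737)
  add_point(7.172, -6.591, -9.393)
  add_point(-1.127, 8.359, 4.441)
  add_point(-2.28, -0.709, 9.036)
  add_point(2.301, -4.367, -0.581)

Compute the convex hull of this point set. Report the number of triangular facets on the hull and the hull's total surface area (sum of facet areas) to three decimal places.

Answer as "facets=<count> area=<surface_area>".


Points on the hull: [0, 1, 3, 5, 6, 7, 8, 9, 10] (9 of 12).

Per-facet area ½‖(b−a)×(c−a)‖:
  f1: (p10, p9, p1) → 45.0700
  f2: (p0, p10, p1) → 107.9813
  f3: (p7, p9, p1) → 55.1162
  f4: (p7, p0, p1) → 110.3876
  f5: (p7, p0, p8) → 51.8845
  f6: (p6, p0, p10) → 50.4872
  f7: (p3, p10, p9) → 63.7735
  f8: (p3, p7, p9) → 34.1410
  f9: (p3, p6, p10) → 35.6417
  f10: (p3, p7, p8) → 29.5630
  f11: (p5, p3, p8) → 17.4108
  f12: (p5, p3, p6) → 11.2039
  f13: (p5, p0, p8) → 31.3049
  f14: (p5, p6, p0) → 20.8558
Σ area = 664.821

Euler characteristic 9−21+14 = 2 ✓

facets=14 area=664.821


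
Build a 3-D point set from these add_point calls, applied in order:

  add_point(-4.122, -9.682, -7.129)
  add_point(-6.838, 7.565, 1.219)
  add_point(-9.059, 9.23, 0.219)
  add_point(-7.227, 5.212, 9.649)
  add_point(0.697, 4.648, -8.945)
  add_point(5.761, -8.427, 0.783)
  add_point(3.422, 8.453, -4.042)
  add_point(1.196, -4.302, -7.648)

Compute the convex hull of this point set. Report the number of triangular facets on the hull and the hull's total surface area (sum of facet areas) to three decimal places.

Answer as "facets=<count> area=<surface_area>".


facets=10 area=771.158

Extreme-point indices: [0, 2, 3, 4, 5, 6, 7] — 7 of 8 on the boundary.

Triangle areas on the boundary:
  f1: (p4, p0, p2) → 107.7096
  f2: (p3, p0, p2) → 108.4309
  f3: (p3, p0, p5) → 130.8078
  f4: (p7, p0, p5) → 39.5539
  f5: (p7, p4, p5) → 40.0727
  f6: (p7, p4, p0) → 25.4205
  f7: (p6, p4, p5) → 57.5374
  f8: (p6, p3, p5) → 148.7252
  f9: (p6, p4, p2) → 44.4843
  f10: (p6, p3, p2) → 68.4153
Σ area = 771.158

Check V−E+F: 7 − 15 + 10 = 2.


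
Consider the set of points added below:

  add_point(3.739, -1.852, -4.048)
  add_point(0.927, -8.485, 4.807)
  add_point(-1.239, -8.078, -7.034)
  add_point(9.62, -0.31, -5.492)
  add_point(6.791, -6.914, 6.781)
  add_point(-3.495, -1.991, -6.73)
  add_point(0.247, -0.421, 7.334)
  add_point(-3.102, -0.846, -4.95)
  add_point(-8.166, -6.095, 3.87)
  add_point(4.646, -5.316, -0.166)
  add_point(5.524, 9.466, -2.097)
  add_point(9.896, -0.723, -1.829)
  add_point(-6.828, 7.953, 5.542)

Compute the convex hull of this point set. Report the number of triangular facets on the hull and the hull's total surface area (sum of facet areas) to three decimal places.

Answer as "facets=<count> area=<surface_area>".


facets=16 area=871.080

Points on the hull: [1, 2, 3, 4, 5, 6, 8, 10, 11, 12] (10 of 13).

Per-facet area ½‖(b−a)×(c−a)‖:
  f1: (p4, p10, p11) → 55.5297
  f2: (p5, p2, p8) → 39.5356
  f3: (p3, p10, p11) → 20.2474
  f4: (p3, p4, p11) → 11.8706
  f5: (p3, p4, p2) → 90.2103
  f6: (p3, p5, p10) → 72.0279
  f7: (p3, p5, p2) → 42.0957
  f8: (p12, p5, p8) → 84.2073
  f9: (p12, p5, p10) → 101.4814
  f10: (p1, p2, p8) → 54.6388
  f11: (p1, p4, p8) → 15.7665
  f12: (p1, p4, p2) → 34.1171
  f13: (p6, p4, p10) → 66.5215
  f14: (p6, p12, p10) → 75.1398
  f15: (p6, p4, p8) → 48.8370
  f16: (p6, p12, p8) → 58.8530
Σ area = 871.080

Check V−E+F: 10 − 24 + 16 = 2.


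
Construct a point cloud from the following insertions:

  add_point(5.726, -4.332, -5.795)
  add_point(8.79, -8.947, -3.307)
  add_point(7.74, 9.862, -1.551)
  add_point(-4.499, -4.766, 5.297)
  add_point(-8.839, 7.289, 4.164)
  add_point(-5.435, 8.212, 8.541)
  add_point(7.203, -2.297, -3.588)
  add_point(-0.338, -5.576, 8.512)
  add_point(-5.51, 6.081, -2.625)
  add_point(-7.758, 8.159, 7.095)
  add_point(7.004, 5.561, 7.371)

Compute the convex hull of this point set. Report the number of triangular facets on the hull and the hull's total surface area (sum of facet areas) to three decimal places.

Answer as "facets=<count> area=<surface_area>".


Points on the hull: [0, 1, 2, 3, 4, 5, 7, 8, 9, 10] (10 of 11).

Area of each hull facet:
  f1: (p8, p2, p4) → 50.3967
  f2: (p3, p8, p4) → 48.0774
  f3: (p3, p7, p1) → 40.7027
  f4: (p10, p5, p2) → 63.2929
  f5: (p10, p7, p5) → 79.4546
  f6: (p10, p2, p1) → 88.2549
  f7: (p10, p7, p1) → 100.2039
  f8: (p0, p2, p1) → 38.2891
  f9: (p0, p8, p2) → 94.1918
  f10: (p0, p3, p1) → 45.8160
  f11: (p0, p3, p8) → 92.9553
  f12: (p9, p7, p5) → 19.3393
  f13: (p9, p3, p7) → 34.5971
  f14: (p9, p3, p4) → 20.8189
  f15: (p9, p2, p4) → 28.6879
  f16: (p9, p5, p2) → 21.3551
Σ area = 866.434

Euler: V−E+F = 10−24+16 = 2.

facets=16 area=866.434
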